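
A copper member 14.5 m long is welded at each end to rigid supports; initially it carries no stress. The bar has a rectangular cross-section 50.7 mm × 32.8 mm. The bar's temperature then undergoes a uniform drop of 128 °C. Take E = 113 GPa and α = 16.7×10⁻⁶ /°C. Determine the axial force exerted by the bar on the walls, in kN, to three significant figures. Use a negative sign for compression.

Free thermal expansion αLΔT = 16.7e-6 · 14500 · -128 = -31 mm.
The walls impose strain ε = −(-31)/14500 = 2.1376e-03; σ = Eε = 113000 · 2.1376e-03 = 241.5 MPa.
Wall reaction R = σ·A = 241.5·1663 = 401700 N = 401.7 kN.

402 kN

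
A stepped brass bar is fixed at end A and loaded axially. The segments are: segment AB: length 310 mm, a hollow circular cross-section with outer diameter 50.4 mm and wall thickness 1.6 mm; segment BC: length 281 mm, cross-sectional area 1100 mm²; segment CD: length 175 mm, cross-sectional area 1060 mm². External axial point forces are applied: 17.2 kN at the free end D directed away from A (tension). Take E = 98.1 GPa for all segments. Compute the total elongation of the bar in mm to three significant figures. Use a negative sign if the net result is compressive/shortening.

0.295 mm

Internal axial forces (sectioning from the free end, tension +): N_CD = 17.2 kN, N_BC = 17.2 kN, N_AB = 17.2 kN.
A_AB = 245.3 mm².
δ_AB = 17200·310/(245.3·98100) = 0.2216 mm
δ_BC = 17200·281/(1100·98100) = 0.04479 mm
δ_CD = 17200·175/(1060·98100) = 0.02895 mm
δ = Σδ_i = 0.2953 mm.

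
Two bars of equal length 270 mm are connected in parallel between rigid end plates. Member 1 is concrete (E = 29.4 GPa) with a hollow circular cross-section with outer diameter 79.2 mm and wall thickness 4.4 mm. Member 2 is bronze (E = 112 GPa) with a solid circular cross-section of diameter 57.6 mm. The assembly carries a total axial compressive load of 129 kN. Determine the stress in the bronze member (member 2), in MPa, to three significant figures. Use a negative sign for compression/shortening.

A_1 = 1034 mm².
A_2 = 2606 mm².
Equal strain + equilibrium ⇒ each member carries load in proportion to AE: A₁E₁ = 30400000 N, A₂E₂ = 291800000 N, ΣAE = 322200000 N.
σ₂ = P·E₂/ΣAE = -129000·112000/322200000 = -44.84 MPa.

-44.8 MPa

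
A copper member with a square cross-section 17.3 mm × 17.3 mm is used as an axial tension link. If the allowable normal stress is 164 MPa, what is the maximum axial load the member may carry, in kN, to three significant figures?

A = 299.3 mm².
P_max = σ_allow · A = 164 · 299.3 = 49080 N = 49.08 kN.

49.1 kN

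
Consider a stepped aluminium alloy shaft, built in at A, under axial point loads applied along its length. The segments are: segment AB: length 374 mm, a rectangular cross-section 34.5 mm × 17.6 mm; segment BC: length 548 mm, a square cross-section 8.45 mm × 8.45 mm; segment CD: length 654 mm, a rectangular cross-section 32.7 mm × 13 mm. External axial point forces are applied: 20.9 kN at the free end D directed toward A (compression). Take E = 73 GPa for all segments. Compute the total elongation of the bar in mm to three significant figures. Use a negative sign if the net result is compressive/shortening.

Internal axial forces (sectioning from the free end, tension +): N_CD = -20.9 kN, N_BC = -20.9 kN, N_AB = -20.9 kN.
A_AB = 607.2 mm².
A_BC = 71.4 mm².
A_CD = 425.1 mm².
δ_AB = -20900·374/(607.2·73000) = -0.1763 mm
δ_BC = -20900·548/(71.4·73000) = -2.197 mm
δ_CD = -20900·654/(425.1·73000) = -0.4405 mm
δ = Σδ_i = -2.814 mm.

-2.81 mm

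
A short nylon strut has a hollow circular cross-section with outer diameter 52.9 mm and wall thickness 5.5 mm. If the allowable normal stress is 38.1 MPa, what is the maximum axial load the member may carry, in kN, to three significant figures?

31.2 kN

A = 819 mm².
P_max = σ_allow · A = 38.1 · 819 = 31200 N = 31.2 kN.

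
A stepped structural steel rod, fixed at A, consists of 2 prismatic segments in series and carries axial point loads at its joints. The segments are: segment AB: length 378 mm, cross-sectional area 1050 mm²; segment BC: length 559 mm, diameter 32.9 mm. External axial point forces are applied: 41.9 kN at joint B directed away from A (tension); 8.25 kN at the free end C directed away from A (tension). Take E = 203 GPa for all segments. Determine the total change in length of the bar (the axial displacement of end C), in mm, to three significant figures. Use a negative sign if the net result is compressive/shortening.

0.116 mm

Internal axial forces (sectioning from the free end, tension +): N_BC = 8.25 kN, N_AB = 50.15 kN.
A_BC = 850.1 mm².
δ_AB = 50150·378/(1050·203000) = 0.08894 mm
δ_BC = 8250·559/(850.1·203000) = 0.02672 mm
δ = Σδ_i = 0.1157 mm.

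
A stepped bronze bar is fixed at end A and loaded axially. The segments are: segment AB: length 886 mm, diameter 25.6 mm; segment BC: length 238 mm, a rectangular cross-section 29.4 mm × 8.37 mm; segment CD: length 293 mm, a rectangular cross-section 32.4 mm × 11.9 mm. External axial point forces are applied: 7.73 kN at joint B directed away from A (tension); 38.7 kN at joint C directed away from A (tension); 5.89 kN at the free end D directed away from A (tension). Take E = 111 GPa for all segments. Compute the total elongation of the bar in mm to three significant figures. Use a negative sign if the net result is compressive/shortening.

1.24 mm

Internal axial forces (sectioning from the free end, tension +): N_CD = 5.89 kN, N_BC = 44.59 kN, N_AB = 52.32 kN.
A_AB = 514.7 mm².
A_BC = 246.1 mm².
A_CD = 385.6 mm².
δ_AB = 52320·886/(514.7·111000) = 0.8114 mm
δ_BC = 44590·238/(246.1·111000) = 0.3885 mm
δ_CD = 5890·293/(385.6·111000) = 0.04032 mm
δ = Σδ_i = 1.24 mm.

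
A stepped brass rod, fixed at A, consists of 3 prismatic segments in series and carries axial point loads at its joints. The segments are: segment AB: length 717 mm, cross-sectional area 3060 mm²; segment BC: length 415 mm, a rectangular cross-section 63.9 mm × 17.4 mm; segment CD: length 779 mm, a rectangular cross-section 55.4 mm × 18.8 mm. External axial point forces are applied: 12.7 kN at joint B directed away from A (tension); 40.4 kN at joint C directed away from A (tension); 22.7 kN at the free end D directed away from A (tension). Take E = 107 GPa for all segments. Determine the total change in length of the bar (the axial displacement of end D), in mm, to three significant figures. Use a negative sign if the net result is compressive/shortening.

Internal axial forces (sectioning from the free end, tension +): N_CD = 22.7 kN, N_BC = 63.1 kN, N_AB = 75.8 kN.
A_BC = 1112 mm².
A_CD = 1042 mm².
δ_AB = 75800·717/(3060·107000) = 0.166 mm
δ_BC = 63100·415/(1112·107000) = 0.2201 mm
δ_CD = 22700·779/(1042·107000) = 0.1587 mm
δ = Σδ_i = 0.5448 mm.

0.545 mm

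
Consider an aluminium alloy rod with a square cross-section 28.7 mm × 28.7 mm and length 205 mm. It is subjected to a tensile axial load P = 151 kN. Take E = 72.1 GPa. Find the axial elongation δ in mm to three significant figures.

A = 823.7 mm².
δ_mech = NL/(AE) = 151000·205/(823.7·72100) = 0.5212 mm.

0.521 mm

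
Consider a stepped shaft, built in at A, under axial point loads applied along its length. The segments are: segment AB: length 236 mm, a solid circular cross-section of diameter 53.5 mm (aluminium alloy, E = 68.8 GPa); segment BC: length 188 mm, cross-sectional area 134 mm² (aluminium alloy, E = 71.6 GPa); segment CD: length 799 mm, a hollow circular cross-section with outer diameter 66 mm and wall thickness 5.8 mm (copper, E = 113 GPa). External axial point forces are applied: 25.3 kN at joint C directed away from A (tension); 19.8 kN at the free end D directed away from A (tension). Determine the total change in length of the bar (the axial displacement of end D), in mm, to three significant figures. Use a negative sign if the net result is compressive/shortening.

Internal axial forces (sectioning from the free end, tension +): N_CD = 19.8 kN, N_BC = 45.1 kN, N_AB = 45.1 kN.
A_AB = 2248 mm².
A_CD = 1097 mm².
δ_AB = 45100·236/(2248·68800) = 0.06882 mm
δ_BC = 45100·188/(134·71600) = 0.8837 mm
δ_CD = 19800·799/(1097·113000) = 0.1276 mm
δ = Σδ_i = 1.08 mm.

1.08 mm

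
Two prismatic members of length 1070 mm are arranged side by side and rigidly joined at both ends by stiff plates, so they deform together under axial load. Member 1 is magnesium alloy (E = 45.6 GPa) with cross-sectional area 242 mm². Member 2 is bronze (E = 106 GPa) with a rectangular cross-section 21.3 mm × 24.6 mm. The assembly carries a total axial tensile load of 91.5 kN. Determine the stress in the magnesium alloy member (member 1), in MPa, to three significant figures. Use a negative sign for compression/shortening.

62.7 MPa

A_2 = 524 mm².
Equal strain + equilibrium ⇒ each member carries load in proportion to AE: A₁E₁ = 11040000 N, A₂E₂ = 55540000 N, ΣAE = 66580000 N.
σ₁ = P·E₁/ΣAE = 91500·45600/66580000 = 62.67 MPa.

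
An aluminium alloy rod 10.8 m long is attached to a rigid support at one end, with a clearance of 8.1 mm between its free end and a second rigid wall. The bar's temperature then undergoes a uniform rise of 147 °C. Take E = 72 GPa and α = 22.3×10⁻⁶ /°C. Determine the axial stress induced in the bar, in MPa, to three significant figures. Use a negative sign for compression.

Free thermal expansion αLΔT = 22.3e-6 · 10800 · 147 = 35.4 mm.
The walls engage after the gap closes; constrained expansion = 35.4 − 8.1 = 27.3 mm.
The walls impose strain ε = −(27.3)/10800 = -2.5281e-03; σ = Eε = 72000 · -2.5281e-03 = -182 MPa.

-182 MPa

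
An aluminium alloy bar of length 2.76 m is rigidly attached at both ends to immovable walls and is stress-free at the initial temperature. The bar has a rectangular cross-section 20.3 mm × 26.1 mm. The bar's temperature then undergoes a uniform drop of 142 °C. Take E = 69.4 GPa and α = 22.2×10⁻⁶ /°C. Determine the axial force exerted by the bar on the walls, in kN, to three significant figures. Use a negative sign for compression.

116 kN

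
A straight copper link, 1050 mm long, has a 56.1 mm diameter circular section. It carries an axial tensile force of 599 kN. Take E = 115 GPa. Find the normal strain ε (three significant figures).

A = 2472 mm².
σ = N/A = 242.3 MPa; ε = σ/E = 242.3/115000 = 2.107e-03.

0.00211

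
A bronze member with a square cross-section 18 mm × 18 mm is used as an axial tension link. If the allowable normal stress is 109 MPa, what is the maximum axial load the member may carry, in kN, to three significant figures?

35.3 kN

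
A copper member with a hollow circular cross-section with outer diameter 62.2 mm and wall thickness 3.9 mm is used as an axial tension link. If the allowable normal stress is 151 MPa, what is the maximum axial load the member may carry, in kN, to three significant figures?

108 kN

A = 714.3 mm².
P_max = σ_allow · A = 151 · 714.3 = 107900 N = 107.9 kN.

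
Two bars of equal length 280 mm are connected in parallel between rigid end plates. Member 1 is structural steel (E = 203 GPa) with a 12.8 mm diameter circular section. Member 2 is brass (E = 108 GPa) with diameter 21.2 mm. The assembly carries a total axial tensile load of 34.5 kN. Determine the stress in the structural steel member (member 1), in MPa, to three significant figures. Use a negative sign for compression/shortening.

109 MPa

A_1 = 128.7 mm².
A_2 = 353 mm².
Equal strain + equilibrium ⇒ each member carries load in proportion to AE: A₁E₁ = 26120000 N, A₂E₂ = 38120000 N, ΣAE = 64240000 N.
σ₁ = P·E₁/ΣAE = 34500·203000/64240000 = 109 MPa.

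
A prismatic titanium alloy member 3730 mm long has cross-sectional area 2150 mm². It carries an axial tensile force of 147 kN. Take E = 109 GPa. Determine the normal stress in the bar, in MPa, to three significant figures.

68.4 MPa

σ = N/A = 147000/2150 = 68.37 MPa.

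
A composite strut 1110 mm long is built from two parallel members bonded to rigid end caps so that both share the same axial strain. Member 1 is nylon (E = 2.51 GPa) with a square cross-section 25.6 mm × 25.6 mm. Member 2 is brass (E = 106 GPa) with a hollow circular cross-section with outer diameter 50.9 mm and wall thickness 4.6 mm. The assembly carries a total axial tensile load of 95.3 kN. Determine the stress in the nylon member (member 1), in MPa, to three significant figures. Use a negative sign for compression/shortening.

A_1 = 655.4 mm².
A_2 = 669.1 mm².
Equal strain + equilibrium ⇒ each member carries load in proportion to AE: A₁E₁ = 1645000 N, A₂E₂ = 70920000 N, ΣAE = 72570000 N.
σ₁ = P·E₁/ΣAE = 95300·2510/72570000 = 3.296 MPa.

3.30 MPa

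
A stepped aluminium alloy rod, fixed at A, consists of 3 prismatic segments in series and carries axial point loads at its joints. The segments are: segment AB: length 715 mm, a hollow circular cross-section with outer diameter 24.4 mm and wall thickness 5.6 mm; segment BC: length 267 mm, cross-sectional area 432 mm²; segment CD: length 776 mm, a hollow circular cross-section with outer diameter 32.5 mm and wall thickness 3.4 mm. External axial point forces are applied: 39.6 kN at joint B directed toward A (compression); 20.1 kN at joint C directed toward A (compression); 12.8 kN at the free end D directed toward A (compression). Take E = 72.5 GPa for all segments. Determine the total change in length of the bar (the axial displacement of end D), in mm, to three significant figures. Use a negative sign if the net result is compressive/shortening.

Internal axial forces (sectioning from the free end, tension +): N_CD = -12.8 kN, N_BC = -32.9 kN, N_AB = -72.5 kN.
A_AB = 330.7 mm².
A_CD = 310.8 mm².
δ_AB = -72500·715/(330.7·72500) = -2.162 mm
δ_BC = -32900·267/(432·72500) = -0.2805 mm
δ_CD = -12800·776/(310.8·72500) = -0.4408 mm
δ = Σδ_i = -2.883 mm.

-2.88 mm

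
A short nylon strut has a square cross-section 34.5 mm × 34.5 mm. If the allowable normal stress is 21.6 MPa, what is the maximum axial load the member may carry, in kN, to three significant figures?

A = 1190 mm².
P_max = σ_allow · A = 21.6 · 1190 = 25710 N = 25.71 kN.

25.7 kN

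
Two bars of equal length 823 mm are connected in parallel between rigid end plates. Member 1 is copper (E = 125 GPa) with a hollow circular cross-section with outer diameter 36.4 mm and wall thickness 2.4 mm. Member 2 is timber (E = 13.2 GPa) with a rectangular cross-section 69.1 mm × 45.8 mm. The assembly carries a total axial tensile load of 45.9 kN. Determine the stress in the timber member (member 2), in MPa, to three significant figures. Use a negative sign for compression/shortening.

8.21 MPa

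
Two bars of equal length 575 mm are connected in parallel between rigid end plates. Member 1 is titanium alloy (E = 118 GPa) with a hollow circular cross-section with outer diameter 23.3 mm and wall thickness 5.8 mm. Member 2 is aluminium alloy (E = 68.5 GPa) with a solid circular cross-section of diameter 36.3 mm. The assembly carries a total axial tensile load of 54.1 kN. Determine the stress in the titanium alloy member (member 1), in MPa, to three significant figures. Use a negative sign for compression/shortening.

A_1 = 318.9 mm².
A_2 = 1035 mm².
Equal strain + equilibrium ⇒ each member carries load in proportion to AE: A₁E₁ = 37630000 N, A₂E₂ = 70890000 N, ΣAE = 108500000 N.
σ₁ = P·E₁/ΣAE = 54100·118000/108500000 = 58.83 MPa.

58.8 MPa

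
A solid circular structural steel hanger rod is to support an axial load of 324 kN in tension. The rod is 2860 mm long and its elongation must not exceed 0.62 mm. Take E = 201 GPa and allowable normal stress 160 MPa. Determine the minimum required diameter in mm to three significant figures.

97.3 mm

Required area A ≥ P/σ_allow = 324000/160 = 2025 mm².
For a solid circular section, d ≥ √(4A/π) = 50.78 mm.
Elongation limit: A ≥ PL/(Eδ_allow) = 324000·2860/(201000·0.62) = 7436 mm² ⇒ d ≥ 97.3 mm.
The elongation limit governs.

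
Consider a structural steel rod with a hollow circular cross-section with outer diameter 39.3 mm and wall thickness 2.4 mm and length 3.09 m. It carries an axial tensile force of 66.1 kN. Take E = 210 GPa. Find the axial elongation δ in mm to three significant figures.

A = 278.2 mm².
δ_mech = NL/(AE) = 66100·3090/(278.2·210000) = 3.496 mm.

3.50 mm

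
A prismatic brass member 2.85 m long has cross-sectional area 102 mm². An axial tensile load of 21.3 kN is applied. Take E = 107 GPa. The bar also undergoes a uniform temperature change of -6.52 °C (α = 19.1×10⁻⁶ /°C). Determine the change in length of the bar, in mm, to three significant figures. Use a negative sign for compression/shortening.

δ_mech = NL/(AE) = 21300·2850/(102·107000) = 5.562 mm.
δ_thermal = αLΔT = 19.1e-6·2850·-6.52 = -0.3549 mm.
δ = δ_mech + δ_thermal = 5.207 mm.

5.21 mm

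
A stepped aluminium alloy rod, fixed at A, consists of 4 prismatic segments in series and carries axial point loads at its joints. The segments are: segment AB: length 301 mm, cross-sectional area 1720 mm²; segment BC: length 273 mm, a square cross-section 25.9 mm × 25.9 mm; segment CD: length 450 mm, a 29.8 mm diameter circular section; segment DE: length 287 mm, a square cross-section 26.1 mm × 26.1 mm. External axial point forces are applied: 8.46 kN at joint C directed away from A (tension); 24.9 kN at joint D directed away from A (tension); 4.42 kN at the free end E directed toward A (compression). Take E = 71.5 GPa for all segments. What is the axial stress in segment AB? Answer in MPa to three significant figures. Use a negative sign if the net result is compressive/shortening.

Internal axial forces (sectioning from the free end, tension +): N_DE = -4.42 kN, N_CD = 20.48 kN, N_BC = 28.94 kN, N_AB = 28.94 kN.
σ_AB = N_AB/A_AB = 28940/1720 = 16.83 MPa.

16.8 MPa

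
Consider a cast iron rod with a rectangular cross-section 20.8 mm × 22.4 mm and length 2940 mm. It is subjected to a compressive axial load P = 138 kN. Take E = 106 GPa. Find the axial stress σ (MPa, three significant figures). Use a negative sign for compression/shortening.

A = 465.9 mm².
σ = N/A = -138000/465.9 = -296.2 MPa.

-296 MPa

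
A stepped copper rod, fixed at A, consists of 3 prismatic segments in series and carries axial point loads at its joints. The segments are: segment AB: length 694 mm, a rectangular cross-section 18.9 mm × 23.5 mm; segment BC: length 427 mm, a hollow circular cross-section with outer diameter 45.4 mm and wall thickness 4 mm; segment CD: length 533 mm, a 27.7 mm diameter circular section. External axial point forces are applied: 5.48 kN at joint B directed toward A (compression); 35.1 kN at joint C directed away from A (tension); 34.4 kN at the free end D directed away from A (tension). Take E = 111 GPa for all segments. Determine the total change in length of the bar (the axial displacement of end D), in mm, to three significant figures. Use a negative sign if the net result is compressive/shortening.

1.69 mm

Internal axial forces (sectioning from the free end, tension +): N_CD = 34.4 kN, N_BC = 69.5 kN, N_AB = 64.02 kN.
A_AB = 444.1 mm².
A_BC = 520.2 mm².
A_CD = 602.6 mm².
δ_AB = 64020·694/(444.1·111000) = 0.9012 mm
δ_BC = 69500·427/(520.2·111000) = 0.5139 mm
δ_CD = 34400·533/(602.6·111000) = 0.2741 mm
δ = Σδ_i = 1.689 mm.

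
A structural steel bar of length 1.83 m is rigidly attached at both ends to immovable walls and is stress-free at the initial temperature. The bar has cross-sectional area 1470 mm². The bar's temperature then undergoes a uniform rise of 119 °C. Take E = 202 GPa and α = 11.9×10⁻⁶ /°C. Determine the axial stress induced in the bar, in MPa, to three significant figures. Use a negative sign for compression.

Free thermal expansion αLΔT = 11.9e-6 · 1830 · 119 = 2.591 mm.
The walls impose strain ε = −(2.591)/1830 = -1.4161e-03; σ = Eε = 202000 · -1.4161e-03 = -286.1 MPa.

-286 MPa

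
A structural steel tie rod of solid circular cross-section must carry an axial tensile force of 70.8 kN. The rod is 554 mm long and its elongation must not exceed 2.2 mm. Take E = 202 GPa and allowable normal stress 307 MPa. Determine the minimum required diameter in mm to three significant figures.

17.1 mm

Required area A ≥ P/σ_allow = 70800/307 = 230.6 mm².
For a solid circular section, d ≥ √(4A/π) = 17.14 mm.
Elongation limit: A ≥ PL/(Eδ_allow) = 70800·554/(202000·2.2) = 88.26 mm² ⇒ d ≥ 10.6 mm.
The stress limit governs.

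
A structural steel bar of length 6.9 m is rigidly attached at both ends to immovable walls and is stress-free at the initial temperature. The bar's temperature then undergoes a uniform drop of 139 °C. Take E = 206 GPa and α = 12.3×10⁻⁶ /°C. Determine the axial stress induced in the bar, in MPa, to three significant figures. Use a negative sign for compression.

352 MPa

Free thermal expansion αLΔT = 12.3e-6 · 6900 · -139 = -11.8 mm.
The walls impose strain ε = −(-11.8)/6900 = 1.7097e-03; σ = Eε = 206000 · 1.7097e-03 = 352.2 MPa.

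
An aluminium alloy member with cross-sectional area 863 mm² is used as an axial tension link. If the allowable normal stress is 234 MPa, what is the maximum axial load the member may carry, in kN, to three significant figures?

202 kN

P_max = σ_allow · A = 234 · 863 = 201900 N = 201.9 kN.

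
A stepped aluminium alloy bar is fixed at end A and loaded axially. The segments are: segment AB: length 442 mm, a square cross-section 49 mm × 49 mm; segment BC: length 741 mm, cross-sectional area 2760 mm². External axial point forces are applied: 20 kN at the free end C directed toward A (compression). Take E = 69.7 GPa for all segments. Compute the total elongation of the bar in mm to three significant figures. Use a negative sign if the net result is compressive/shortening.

Internal axial forces (sectioning from the free end, tension +): N_BC = -20 kN, N_AB = -20 kN.
A_AB = 2401 mm².
δ_AB = -20000·442/(2401·69700) = -0.05282 mm
δ_BC = -20000·741/(2760·69700) = -0.07704 mm
δ = Σδ_i = -0.1299 mm.

-0.130 mm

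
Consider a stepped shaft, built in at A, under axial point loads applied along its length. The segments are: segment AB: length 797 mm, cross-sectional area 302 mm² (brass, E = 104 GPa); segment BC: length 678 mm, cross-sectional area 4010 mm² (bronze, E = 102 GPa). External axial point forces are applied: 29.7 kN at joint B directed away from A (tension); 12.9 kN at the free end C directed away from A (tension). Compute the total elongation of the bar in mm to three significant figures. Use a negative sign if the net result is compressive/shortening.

1.10 mm

Internal axial forces (sectioning from the free end, tension +): N_BC = 12.9 kN, N_AB = 42.6 kN.
δ_AB = 42600·797/(302·104000) = 1.081 mm
δ_BC = 12900·678/(4010·102000) = 0.02138 mm
δ = Σδ_i = 1.102 mm.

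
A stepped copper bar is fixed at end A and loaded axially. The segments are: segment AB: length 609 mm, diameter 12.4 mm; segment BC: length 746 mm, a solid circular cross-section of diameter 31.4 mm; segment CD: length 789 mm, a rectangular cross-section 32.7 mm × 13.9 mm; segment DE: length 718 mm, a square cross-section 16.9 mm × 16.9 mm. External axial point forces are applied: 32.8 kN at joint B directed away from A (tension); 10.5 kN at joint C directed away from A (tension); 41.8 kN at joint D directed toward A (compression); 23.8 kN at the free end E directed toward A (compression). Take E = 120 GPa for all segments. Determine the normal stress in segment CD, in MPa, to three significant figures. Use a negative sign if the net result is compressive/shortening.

Internal axial forces (sectioning from the free end, tension +): N_DE = -23.8 kN, N_CD = -65.6 kN, N_BC = -55.1 kN, N_AB = -22.3 kN.
A_CD = 454.5 mm².
σ_CD = N_CD/A_CD = -65600/454.5 = -144.3 MPa.

-144 MPa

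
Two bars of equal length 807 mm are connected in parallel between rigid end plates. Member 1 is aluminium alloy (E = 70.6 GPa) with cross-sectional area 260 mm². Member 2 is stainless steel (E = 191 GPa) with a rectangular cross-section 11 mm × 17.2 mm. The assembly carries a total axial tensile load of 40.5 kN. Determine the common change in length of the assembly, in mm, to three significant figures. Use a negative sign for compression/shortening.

0.600 mm

A_2 = 189.2 mm².
Equal strain + equilibrium ⇒ each member carries load in proportion to AE: A₁E₁ = 18360000 N, A₂E₂ = 36140000 N, ΣAE = 54490000 N.
δ = PL/ΣAE = 40500·807/54490000 = 0.5998 mm.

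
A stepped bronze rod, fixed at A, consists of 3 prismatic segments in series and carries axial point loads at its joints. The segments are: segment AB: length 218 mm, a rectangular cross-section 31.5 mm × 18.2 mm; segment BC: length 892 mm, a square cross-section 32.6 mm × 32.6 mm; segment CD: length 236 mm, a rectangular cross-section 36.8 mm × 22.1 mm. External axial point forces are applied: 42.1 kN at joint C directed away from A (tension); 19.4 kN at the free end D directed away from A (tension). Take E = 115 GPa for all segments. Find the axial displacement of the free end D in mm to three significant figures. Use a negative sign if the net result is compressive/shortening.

Internal axial forces (sectioning from the free end, tension +): N_CD = 19.4 kN, N_BC = 61.5 kN, N_AB = 61.5 kN.
A_AB = 573.3 mm².
A_BC = 1063 mm².
A_CD = 813.3 mm².
δ_AB = 61500·218/(573.3·115000) = 0.2034 mm
δ_BC = 61500·892/(1063·115000) = 0.4489 mm
δ_CD = 19400·236/(813.3·115000) = 0.04895 mm
δ = Σδ_i = 0.7012 mm.

0.701 mm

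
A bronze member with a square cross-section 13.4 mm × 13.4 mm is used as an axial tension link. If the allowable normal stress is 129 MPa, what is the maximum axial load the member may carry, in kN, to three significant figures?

23.2 kN

A = 179.6 mm².
P_max = σ_allow · A = 129 · 179.6 = 23160 N = 23.16 kN.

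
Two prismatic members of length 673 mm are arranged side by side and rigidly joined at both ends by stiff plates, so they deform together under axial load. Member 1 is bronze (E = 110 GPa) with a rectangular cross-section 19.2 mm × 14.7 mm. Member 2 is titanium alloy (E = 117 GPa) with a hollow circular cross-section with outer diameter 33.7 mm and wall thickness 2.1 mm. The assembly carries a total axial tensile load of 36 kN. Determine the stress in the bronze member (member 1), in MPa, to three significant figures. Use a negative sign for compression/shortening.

71.4 MPa

A_1 = 282.2 mm².
A_2 = 208.5 mm².
Equal strain + equilibrium ⇒ each member carries load in proportion to AE: A₁E₁ = 31050000 N, A₂E₂ = 24390000 N, ΣAE = 55440000 N.
σ₁ = P·E₁/ΣAE = 36000·110000/55440000 = 71.43 MPa.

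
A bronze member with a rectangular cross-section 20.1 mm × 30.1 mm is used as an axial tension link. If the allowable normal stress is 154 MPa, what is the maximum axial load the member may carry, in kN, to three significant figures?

93.2 kN

A = 605 mm².
P_max = σ_allow · A = 154 · 605 = 93170 N = 93.17 kN.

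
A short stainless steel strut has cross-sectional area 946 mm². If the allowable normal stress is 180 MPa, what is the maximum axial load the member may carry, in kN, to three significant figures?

P_max = σ_allow · A = 180 · 946 = 170300 N = 170.3 kN.

170 kN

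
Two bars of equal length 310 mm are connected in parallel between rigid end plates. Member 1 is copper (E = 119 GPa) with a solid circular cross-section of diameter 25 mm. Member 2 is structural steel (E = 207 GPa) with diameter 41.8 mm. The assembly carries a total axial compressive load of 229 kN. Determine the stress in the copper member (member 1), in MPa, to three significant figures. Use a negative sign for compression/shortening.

-79.6 MPa

A_1 = 490.9 mm².
A_2 = 1372 mm².
Equal strain + equilibrium ⇒ each member carries load in proportion to AE: A₁E₁ = 58410000 N, A₂E₂ = 284100000 N, ΣAE = 342500000 N.
σ₁ = P·E₁/ΣAE = -229000·119000/342500000 = -79.57 MPa.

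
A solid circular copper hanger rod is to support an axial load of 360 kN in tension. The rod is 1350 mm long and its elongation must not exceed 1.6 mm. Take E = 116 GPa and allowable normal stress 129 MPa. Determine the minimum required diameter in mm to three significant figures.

59.6 mm

Required area A ≥ P/σ_allow = 360000/129 = 2791 mm².
For a solid circular section, d ≥ √(4A/π) = 59.61 mm.
Elongation limit: A ≥ PL/(Eδ_allow) = 360000·1350/(116000·1.6) = 2619 mm² ⇒ d ≥ 57.74 mm.
The stress limit governs.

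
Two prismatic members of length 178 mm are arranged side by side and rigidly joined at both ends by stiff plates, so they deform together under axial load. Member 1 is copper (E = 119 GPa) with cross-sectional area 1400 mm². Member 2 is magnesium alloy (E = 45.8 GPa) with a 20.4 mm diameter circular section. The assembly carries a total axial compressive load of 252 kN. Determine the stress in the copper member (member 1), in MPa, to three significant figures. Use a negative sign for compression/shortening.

-165 MPa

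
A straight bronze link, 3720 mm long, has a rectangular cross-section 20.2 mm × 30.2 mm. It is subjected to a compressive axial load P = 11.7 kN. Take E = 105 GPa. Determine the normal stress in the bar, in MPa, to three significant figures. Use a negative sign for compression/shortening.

A = 610 mm².
σ = N/A = -11700/610 = -19.18 MPa.

-19.2 MPa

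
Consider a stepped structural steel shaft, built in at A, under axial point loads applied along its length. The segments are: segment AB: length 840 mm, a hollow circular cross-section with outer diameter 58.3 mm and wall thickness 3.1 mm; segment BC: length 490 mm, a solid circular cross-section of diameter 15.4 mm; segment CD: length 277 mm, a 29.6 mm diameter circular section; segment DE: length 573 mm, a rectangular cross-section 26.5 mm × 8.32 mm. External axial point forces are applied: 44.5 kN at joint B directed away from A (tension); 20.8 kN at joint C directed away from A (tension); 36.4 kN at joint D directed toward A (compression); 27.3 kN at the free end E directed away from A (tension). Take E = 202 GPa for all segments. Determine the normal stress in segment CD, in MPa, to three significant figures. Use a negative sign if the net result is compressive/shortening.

Internal axial forces (sectioning from the free end, tension +): N_DE = 27.3 kN, N_CD = -9.1 kN, N_BC = 11.7 kN, N_AB = 56.2 kN.
A_CD = 688.1 mm².
σ_CD = N_CD/A_CD = -9100/688.1 = -13.22 MPa.

-13.2 MPa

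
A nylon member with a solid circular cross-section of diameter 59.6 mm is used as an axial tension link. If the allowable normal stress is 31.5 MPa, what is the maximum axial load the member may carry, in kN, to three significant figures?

A = 2790 mm².
P_max = σ_allow · A = 31.5 · 2790 = 87880 N = 87.88 kN.

87.9 kN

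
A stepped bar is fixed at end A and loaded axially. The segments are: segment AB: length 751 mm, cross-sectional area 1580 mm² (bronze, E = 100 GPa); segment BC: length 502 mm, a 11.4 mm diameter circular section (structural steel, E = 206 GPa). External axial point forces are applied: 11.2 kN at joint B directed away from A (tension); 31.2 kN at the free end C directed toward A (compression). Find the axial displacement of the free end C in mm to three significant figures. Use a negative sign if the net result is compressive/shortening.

-0.840 mm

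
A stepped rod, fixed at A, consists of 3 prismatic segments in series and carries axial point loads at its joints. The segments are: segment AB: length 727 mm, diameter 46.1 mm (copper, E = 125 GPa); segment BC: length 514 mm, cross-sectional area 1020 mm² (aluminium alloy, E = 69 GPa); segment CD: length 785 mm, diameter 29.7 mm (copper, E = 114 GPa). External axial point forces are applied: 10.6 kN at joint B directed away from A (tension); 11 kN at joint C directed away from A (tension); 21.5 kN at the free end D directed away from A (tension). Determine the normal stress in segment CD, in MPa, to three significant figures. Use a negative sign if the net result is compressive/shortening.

Internal axial forces (sectioning from the free end, tension +): N_CD = 21.5 kN, N_BC = 32.5 kN, N_AB = 43.1 kN.
A_CD = 692.8 mm².
σ_CD = N_CD/A_CD = 21500/692.8 = 31.03 MPa.

31.0 MPa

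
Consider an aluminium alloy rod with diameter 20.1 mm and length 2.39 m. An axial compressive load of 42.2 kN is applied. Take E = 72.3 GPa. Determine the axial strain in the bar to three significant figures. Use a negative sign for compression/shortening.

-0.00184

A = 317.3 mm².
σ = N/A = -133 MPa; ε = σ/E = -133/72300 = -1.839e-03.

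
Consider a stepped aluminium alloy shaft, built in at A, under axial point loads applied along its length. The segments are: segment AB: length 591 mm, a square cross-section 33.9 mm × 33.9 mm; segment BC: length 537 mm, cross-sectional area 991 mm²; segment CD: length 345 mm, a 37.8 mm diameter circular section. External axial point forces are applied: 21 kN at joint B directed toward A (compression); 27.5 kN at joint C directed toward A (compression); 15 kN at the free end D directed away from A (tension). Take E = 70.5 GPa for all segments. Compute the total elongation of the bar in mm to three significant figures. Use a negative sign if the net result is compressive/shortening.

-0.275 mm

Internal axial forces (sectioning from the free end, tension +): N_CD = 15 kN, N_BC = -12.5 kN, N_AB = -33.5 kN.
A_AB = 1149 mm².
A_CD = 1122 mm².
δ_AB = -33500·591/(1149·70500) = -0.2444 mm
δ_BC = -12500·537/(991·70500) = -0.09608 mm
δ_CD = 15000·345/(1122·70500) = 0.06541 mm
δ = Σδ_i = -0.275 mm.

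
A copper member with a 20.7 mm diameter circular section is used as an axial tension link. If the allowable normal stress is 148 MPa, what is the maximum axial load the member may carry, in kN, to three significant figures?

49.8 kN

A = 336.5 mm².
P_max = σ_allow · A = 148 · 336.5 = 49810 N = 49.81 kN.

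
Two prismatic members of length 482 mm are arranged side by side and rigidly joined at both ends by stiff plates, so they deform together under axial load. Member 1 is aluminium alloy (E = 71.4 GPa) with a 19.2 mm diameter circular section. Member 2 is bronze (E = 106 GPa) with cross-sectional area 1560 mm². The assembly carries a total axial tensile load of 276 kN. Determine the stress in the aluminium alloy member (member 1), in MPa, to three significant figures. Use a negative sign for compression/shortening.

106 MPa

A_1 = 289.5 mm².
Equal strain + equilibrium ⇒ each member carries load in proportion to AE: A₁E₁ = 20670000 N, A₂E₂ = 165400000 N, ΣAE = 186000000 N.
σ₁ = P·E₁/ΣAE = 276000·71400/186000000 = 105.9 MPa.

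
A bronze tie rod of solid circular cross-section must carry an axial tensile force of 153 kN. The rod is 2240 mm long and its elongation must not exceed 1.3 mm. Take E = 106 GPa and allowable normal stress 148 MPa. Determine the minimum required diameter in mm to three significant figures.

56.3 mm

Required area A ≥ P/σ_allow = 153000/148 = 1034 mm².
For a solid circular section, d ≥ √(4A/π) = 36.28 mm.
Elongation limit: A ≥ PL/(Eδ_allow) = 153000·2240/(106000·1.3) = 2487 mm² ⇒ d ≥ 56.27 mm.
The elongation limit governs.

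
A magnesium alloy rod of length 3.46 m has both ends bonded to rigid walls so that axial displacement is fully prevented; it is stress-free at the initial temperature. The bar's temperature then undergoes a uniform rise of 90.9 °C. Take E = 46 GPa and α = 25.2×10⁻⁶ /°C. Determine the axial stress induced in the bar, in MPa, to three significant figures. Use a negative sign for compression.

Free thermal expansion αLΔT = 25.2e-6 · 3460 · 90.9 = 7.926 mm.
The walls impose strain ε = −(7.926)/3460 = -2.2907e-03; σ = Eε = 46000 · -2.2907e-03 = -105.4 MPa.

-105 MPa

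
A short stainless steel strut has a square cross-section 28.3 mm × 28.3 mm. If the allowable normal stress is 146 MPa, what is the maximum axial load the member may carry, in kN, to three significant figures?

117 kN

A = 800.9 mm².
P_max = σ_allow · A = 146 · 800.9 = 116900 N = 116.9 kN.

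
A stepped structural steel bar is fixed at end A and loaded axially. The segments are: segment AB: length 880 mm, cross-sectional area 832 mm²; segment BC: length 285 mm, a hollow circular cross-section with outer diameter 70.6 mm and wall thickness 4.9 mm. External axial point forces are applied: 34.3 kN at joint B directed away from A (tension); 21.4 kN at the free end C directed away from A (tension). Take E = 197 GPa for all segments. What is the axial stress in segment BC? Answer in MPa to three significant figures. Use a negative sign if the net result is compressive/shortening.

21.2 MPa

Internal axial forces (sectioning from the free end, tension +): N_BC = 21.4 kN, N_AB = 55.7 kN.
A_BC = 1011 mm².
σ_BC = N_BC/A_BC = 21400/1011 = 21.16 MPa.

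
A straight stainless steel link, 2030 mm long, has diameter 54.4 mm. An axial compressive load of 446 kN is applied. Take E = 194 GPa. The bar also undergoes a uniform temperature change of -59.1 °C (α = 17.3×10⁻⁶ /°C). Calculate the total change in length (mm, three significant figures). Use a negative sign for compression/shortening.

-4.08 mm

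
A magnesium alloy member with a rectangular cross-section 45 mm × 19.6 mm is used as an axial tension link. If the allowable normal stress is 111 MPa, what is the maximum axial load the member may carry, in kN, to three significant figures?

97.9 kN

A = 882 mm².
P_max = σ_allow · A = 111 · 882 = 97900 N = 97.9 kN.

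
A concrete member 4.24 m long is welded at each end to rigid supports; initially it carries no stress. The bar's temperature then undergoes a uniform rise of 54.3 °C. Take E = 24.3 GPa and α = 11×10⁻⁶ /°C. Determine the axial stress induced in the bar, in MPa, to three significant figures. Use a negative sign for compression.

Free thermal expansion αLΔT = 11e-6 · 4240 · 54.3 = 2.533 mm.
The walls impose strain ε = −(2.533)/4240 = -5.9730e-04; σ = Eε = 24300 · -5.9730e-04 = -14.51 MPa.

-14.5 MPa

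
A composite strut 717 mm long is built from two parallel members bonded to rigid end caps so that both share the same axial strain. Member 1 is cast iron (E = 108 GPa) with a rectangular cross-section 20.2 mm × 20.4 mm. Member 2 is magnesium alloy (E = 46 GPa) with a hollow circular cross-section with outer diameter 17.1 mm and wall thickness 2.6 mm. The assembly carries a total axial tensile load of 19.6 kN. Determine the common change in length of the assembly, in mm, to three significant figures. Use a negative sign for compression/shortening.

0.281 mm

A_1 = 412.1 mm².
A_2 = 118.4 mm².
Equal strain + equilibrium ⇒ each member carries load in proportion to AE: A₁E₁ = 44500000 N, A₂E₂ = 5448000 N, ΣAE = 49950000 N.
δ = PL/ΣAE = 19600·717/49950000 = 0.2813 mm.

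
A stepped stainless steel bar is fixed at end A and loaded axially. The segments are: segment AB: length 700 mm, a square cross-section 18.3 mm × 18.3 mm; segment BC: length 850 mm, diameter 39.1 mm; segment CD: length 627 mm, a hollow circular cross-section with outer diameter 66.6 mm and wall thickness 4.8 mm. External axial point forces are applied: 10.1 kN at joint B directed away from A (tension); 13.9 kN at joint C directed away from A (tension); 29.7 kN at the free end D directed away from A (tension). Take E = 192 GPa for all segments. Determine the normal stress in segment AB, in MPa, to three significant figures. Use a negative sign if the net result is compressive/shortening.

Internal axial forces (sectioning from the free end, tension +): N_CD = 29.7 kN, N_BC = 43.6 kN, N_AB = 53.7 kN.
A_AB = 334.9 mm².
σ_AB = N_AB/A_AB = 53700/334.9 = 160.4 MPa.

160 MPa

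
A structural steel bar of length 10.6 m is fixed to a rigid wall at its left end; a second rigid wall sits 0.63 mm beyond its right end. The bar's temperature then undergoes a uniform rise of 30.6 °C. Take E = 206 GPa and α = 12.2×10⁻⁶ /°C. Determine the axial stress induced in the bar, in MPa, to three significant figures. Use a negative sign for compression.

-64.7 MPa

Free thermal expansion αLΔT = 12.2e-6 · 10600 · 30.6 = 3.957 mm.
The walls engage after the gap closes; constrained expansion = 3.957 − 0.63 = 3.327 mm.
The walls impose strain ε = −(3.327)/10600 = -3.1389e-04; σ = Eε = 206000 · -3.1389e-04 = -64.66 MPa.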